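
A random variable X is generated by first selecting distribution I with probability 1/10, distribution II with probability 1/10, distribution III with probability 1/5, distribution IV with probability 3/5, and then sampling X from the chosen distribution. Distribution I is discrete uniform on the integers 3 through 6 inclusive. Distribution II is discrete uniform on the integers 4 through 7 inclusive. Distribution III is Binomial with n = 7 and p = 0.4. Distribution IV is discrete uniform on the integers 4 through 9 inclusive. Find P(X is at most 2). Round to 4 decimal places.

Conditional on each component, P(X ≤ 2): I: 0; II: 0; III: 0.419904; IV: 0.
By total probability, P(X ≤ 2) = 0.1·0 + 0.1·0 + 0.2·0.419904 + 0.6·0 = 0.0839808.

0.0840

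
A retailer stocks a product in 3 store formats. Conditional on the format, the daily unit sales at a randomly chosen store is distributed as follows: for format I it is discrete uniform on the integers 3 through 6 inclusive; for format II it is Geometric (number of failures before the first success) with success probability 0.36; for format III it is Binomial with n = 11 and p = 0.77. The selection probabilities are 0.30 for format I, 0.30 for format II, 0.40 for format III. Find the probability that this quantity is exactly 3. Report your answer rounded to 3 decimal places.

Conditional on each format, P(X = 3): I: 0.25; II: 0.0943718; III: 0.000589901.
By total probability, P(X = 3) = 0.3·0.25 + 0.3·0.0943718 + 0.4·0.000589901 = 0.103548.

0.104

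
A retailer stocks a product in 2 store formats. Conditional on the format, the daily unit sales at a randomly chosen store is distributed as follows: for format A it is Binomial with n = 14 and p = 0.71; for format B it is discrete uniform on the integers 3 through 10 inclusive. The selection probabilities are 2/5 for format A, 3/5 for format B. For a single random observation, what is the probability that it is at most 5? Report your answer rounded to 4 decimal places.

Conditional on each format, P(X ≤ 5): A: 0.00648646; B: 0.375.
By total probability, P(X ≤ 5) = 0.4·0.00648646 + 0.6·0.375 = 0.227595.

0.2276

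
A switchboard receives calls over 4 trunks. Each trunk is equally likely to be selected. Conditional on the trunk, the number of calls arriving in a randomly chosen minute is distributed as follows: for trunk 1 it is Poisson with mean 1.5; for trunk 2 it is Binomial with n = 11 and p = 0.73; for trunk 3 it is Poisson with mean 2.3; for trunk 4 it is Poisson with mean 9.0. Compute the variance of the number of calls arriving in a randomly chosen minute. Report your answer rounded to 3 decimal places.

14.879

Per component, 1: μ=1.5, E[X²]=3.75; 2: μ=8.03, E[X²]=66.649; 3: μ=2.3, E[X²]=7.59; 4: μ=9, E[X²]=90.
E[X] = 0.25·1.5 + 0.25·8.03 + 0.25·2.3 + 0.25·9 = 5.2075.
E[X²] = 0.25·3.75 + 0.25·66.649 + 0.25·7.59 + 0.25·90 = 41.9972.
Var(X) = E[X²] − (E[X])² = 41.9972 − 27.1181 = 14.8792.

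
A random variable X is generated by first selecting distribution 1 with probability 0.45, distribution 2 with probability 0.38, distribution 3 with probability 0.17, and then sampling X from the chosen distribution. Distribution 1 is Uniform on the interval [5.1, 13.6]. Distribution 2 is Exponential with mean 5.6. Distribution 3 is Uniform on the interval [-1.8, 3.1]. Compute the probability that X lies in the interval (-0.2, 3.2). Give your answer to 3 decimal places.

0.280

Conditional on each component, P(-0.2 < X < 3.2): 1: 0; 2: 0.435282; 3: 0.673469.
By total probability, P(-0.2 < X < 3.2) = 0.45·0 + 0.38·0.435282 + 0.17·0.673469 = 0.279897.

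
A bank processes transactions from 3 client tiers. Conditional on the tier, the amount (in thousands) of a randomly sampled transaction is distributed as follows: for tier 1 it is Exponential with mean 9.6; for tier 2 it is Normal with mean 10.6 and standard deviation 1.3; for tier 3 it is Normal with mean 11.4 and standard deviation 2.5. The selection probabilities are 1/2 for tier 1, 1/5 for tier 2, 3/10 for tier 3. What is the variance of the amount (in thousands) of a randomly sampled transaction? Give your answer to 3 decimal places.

Per component, 1: μ=9.6, E[X²]=184.32; 2: μ=10.6, E[X²]=114.05; 3: μ=11.4, E[X²]=136.21.
E[X] = 0.5·9.6 + 0.2·10.6 + 0.3·11.4 = 10.34.
E[X²] = 0.5·184.32 + 0.2·114.05 + 0.3·136.21 = 155.833.
Var(X) = E[X²] − (E[X])² = 155.833 − 106.916 = 48.9174.

48.917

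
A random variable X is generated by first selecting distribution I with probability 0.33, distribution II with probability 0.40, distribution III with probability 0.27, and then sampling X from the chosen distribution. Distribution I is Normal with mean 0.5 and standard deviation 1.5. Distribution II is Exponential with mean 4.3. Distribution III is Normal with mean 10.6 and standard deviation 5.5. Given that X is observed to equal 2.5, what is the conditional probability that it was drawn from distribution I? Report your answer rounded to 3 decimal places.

0.381

Likelihoods f(2.5 | ·): I: 0.10934; II: 0.130027; III: 0.0245229.
Posterior ∝ prior × likelihood. Numerator for I: 0.33·0.10934 = 0.0360822.
Normalizing constant: 0.33·0.10934 + 0.4·0.130027 + 0.27·0.0245229 = 0.0947143.
P(I | observation) = 0.0360822 / 0.0947143 = 0.380958.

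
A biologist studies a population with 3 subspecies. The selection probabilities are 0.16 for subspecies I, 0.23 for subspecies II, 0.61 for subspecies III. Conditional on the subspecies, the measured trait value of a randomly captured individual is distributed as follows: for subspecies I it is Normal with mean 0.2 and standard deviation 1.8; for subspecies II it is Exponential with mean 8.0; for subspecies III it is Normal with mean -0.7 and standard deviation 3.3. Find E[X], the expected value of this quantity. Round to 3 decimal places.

Component means — I: 0.2; II: 8; III: -0.7.
E[X] = 0.16·0.2 + 0.23·8 + 0.61·-0.7 = 1.445.

1.445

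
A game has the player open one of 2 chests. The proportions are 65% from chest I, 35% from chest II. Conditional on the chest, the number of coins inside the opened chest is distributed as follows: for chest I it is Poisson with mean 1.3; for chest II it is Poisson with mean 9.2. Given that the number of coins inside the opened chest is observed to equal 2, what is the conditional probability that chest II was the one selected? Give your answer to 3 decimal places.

Likelihoods P(X=2 | ·): I: 0.230289; II: 0.00427599.
Posterior ∝ prior × likelihood. Numerator for II: 0.35·0.00427599 = 0.0014966.
Normalizing constant: 0.65·0.230289 + 0.35·0.00427599 = 0.151185.
P(II | observation) = 0.0014966 / 0.151185 = 0.00989912.

0.010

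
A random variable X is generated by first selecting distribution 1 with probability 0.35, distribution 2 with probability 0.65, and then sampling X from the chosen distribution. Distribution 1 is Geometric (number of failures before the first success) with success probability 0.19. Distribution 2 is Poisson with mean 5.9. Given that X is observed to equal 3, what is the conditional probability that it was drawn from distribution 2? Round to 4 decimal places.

0.6330

Likelihoods P(X=3 | ·): 1: 0.100974; 2: 0.0937707.
Posterior ∝ prior × likelihood. Numerator for 2: 0.65·0.0937707 = 0.060951.
Normalizing constant: 0.35·0.100974 + 0.65·0.0937707 = 0.0962918.
P(2 | observation) = 0.060951 / 0.0962918 = 0.632982.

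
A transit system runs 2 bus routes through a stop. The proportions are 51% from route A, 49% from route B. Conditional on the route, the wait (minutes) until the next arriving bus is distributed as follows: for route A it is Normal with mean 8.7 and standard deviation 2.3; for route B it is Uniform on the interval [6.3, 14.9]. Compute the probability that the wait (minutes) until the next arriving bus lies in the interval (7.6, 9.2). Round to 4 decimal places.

Conditional on each route, P(7.6 < X < 9.2): A: 0.269816; B: 0.186047.
By total probability, P(7.6 < X < 9.2) = 0.51·0.269816 + 0.49·0.186047 = 0.228769.

0.2288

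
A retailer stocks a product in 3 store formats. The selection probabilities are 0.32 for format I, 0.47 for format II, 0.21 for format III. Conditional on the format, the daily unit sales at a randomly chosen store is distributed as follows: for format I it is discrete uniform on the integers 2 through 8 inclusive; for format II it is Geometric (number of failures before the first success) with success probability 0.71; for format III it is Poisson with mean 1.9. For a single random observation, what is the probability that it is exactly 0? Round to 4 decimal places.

Conditional on each format, P(X = 0): I: 0; II: 0.71; III: 0.149569.
By total probability, P(X = 0) = 0.32·0 + 0.47·0.71 + 0.21·0.149569 = 0.365109.

0.3651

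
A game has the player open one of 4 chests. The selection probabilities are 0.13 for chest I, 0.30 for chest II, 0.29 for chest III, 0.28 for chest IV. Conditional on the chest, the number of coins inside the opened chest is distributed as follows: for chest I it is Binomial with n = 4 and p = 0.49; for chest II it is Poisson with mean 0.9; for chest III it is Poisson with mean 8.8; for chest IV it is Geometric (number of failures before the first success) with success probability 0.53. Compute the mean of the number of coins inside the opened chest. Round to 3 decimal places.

Component means — I: 1.96; II: 0.9; III: 8.8; IV: 0.886792.
E[X] = 0.13·1.96 + 0.3·0.9 + 0.29·8.8 + 0.28·0.886792 = 3.3251.

3.325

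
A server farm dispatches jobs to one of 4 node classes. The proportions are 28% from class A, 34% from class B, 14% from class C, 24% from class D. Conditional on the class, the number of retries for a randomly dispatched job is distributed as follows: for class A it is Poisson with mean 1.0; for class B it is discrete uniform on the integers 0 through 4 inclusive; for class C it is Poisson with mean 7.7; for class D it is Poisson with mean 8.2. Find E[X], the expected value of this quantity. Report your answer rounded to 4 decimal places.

Component means — A: 1; B: 2; C: 7.7; D: 8.2.
E[X] = 0.28·1 + 0.34·2 + 0.14·7.7 + 0.24·8.2 = 4.006.

4.0060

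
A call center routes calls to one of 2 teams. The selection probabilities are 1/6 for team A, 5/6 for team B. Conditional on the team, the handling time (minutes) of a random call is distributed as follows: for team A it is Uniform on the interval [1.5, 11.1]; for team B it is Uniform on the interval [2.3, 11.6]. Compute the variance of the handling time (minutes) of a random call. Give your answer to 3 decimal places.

Per component, A: μ=6.3, E[X²]=47.37; B: μ=6.95, E[X²]=55.51.
E[X] = 0.166667·6.3 + 0.833333·6.95 = 6.84167.
E[X²] = 0.166667·47.37 + 0.833333·55.51 = 54.1533.
Var(X) = E[X²] − (E[X])² = 54.1533 − 46.8084 = 7.34493.

7.345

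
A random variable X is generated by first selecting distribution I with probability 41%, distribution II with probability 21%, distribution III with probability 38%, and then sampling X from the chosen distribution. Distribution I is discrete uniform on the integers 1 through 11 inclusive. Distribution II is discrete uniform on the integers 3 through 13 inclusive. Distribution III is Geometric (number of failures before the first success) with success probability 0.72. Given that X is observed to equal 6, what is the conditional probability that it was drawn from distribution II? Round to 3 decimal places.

Likelihoods P(X=6 | ·): I: 0.0909091; II: 0.0909091; III: 0.000346961.
Posterior ∝ prior × likelihood. Numerator for II: 0.21·0.0909091 = 0.0190909.
Normalizing constant: 0.41·0.0909091 + 0.21·0.0909091 + 0.38·0.000346961 = 0.0564955.
P(II | observation) = 0.0190909 / 0.0564955 = 0.337919.

0.338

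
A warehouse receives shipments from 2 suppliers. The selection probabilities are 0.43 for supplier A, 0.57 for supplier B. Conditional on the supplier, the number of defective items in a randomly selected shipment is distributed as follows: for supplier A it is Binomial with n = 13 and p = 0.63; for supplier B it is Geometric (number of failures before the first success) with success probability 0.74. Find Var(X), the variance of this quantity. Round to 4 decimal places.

Per component, A: μ=8.19, E[X²]=70.1064; B: μ=0.351351, E[X²]=0.598247.
E[X] = 0.43·8.19 + 0.57·0.351351 = 3.72197.
E[X²] = 0.43·70.1064 + 0.57·0.598247 = 30.4868.
Var(X) = E[X²] − (E[X])² = 30.4868 − 13.8531 = 16.6337.

16.6337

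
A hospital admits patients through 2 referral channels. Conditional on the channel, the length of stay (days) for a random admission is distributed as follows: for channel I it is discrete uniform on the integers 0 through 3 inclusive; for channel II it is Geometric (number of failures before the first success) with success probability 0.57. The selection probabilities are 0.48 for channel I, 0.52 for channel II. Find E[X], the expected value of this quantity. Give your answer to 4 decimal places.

1.1123

Component means — I: 1.5; II: 0.754386.
E[X] = 0.48·1.5 + 0.52·0.754386 = 1.11228.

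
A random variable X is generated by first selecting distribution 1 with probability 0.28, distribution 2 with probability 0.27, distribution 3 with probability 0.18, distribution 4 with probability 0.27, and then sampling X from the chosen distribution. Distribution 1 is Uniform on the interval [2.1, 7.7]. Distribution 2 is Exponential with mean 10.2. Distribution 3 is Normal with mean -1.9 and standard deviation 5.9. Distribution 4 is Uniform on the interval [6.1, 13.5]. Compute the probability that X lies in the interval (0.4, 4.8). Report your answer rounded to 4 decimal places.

0.2656

Conditional on each component, P(0.4 < X < 4.8): 1: 0.482143; 2: 0.336909; 3: 0.220268; 4: 0.
By total probability, P(0.4 < X < 4.8) = 0.28·0.482143 + 0.27·0.336909 + 0.18·0.220268 + 0.27·0 = 0.265613.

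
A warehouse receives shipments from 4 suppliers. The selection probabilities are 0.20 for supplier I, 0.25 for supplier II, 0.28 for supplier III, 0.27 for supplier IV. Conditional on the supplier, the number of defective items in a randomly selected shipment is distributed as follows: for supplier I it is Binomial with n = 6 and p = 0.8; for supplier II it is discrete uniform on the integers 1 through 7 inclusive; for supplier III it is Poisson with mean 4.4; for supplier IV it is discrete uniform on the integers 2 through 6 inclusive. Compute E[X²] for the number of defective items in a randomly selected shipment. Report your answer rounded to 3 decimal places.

For each component E[X²] = Var + (mean)², giving I: 24; II: 20; III: 23.76; IV: 18.
Overall E[X²] = 0.2·24 + 0.25·20 + 0.28·23.76 + 0.27·18 = 21.3128.

21.313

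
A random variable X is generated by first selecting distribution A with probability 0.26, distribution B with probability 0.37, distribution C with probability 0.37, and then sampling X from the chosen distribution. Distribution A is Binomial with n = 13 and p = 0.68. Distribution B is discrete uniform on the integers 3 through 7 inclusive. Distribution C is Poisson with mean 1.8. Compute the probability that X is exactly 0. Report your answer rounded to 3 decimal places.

Conditional on each component, P(X = 0): A: 3.68935e-07; B: 0; C: 0.165299.
By total probability, P(X = 0) = 0.26·3.68935e-07 + 0.37·0 + 0.37·0.165299 = 0.0611607.

0.061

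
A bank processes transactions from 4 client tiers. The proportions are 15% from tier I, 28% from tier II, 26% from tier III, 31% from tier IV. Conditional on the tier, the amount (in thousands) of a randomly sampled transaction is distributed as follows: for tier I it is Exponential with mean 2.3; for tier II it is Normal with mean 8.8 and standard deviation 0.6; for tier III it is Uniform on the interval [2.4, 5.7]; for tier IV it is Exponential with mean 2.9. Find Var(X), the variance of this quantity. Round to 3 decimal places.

10.419

Per component, I: μ=2.3, E[X²]=10.58; II: μ=8.8, E[X²]=77.8; III: μ=4.05, E[X²]=17.31; IV: μ=2.9, E[X²]=16.82.
E[X] = 0.15·2.3 + 0.28·8.8 + 0.26·4.05 + 0.31·2.9 = 4.761.
E[X²] = 0.15·10.58 + 0.28·77.8 + 0.26·17.31 + 0.31·16.82 = 33.0858.
Var(X) = E[X²] − (E[X])² = 33.0858 − 22.6671 = 10.4187.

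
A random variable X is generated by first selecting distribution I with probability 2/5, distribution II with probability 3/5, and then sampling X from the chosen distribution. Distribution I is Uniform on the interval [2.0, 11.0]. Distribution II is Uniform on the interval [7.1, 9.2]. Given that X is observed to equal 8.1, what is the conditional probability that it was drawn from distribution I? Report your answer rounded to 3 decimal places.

Likelihoods f(8.1 | ·): I: 0.111111; II: 0.47619.
Posterior ∝ prior × likelihood. Numerator for I: 0.4·0.111111 = 0.0444444.
Normalizing constant: 0.4·0.111111 + 0.6·0.47619 = 0.330159.
P(I | observation) = 0.0444444 / 0.330159 = 0.134615.

0.135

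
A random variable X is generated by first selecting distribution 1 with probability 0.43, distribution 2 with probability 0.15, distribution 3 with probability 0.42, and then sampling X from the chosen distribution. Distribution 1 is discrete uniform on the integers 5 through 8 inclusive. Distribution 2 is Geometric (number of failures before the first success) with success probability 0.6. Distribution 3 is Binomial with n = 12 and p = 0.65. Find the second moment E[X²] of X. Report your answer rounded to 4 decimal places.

For each component E[X²] = Var + (mean)², giving 1: 43.5; 2: 1.55556; 3: 63.57.
Overall E[X²] = 0.43·43.5 + 0.15·1.55556 + 0.42·63.57 = 45.6377.

45.6377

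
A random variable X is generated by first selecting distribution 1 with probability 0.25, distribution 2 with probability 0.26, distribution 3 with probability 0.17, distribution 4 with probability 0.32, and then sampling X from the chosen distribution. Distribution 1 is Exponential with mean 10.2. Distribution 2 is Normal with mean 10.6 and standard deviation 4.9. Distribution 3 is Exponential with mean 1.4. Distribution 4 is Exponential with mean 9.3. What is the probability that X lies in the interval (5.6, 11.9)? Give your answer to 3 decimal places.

Conditional on each component, P(5.6 < X < 11.9): 1: 0.266113; 2: 0.450846; 3: 0.0181122; 4: 0.269476.
By total probability, P(5.6 < X < 11.9) = 0.25·0.266113 + 0.26·0.450846 + 0.17·0.0181122 + 0.32·0.269476 = 0.273059.

0.273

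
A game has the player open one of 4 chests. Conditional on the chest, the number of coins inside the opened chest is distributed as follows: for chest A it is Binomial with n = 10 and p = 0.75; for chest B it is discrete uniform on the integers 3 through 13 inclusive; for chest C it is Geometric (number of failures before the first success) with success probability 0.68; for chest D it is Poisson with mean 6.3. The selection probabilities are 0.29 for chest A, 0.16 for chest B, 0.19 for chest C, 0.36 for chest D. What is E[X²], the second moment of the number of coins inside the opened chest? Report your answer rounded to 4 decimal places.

For each component E[X²] = Var + (mean)², giving A: 58.125; B: 74; C: 0.913495; D: 45.99.
Overall E[X²] = 0.29·58.125 + 0.16·74 + 0.19·0.913495 + 0.36·45.99 = 45.4262.

45.4262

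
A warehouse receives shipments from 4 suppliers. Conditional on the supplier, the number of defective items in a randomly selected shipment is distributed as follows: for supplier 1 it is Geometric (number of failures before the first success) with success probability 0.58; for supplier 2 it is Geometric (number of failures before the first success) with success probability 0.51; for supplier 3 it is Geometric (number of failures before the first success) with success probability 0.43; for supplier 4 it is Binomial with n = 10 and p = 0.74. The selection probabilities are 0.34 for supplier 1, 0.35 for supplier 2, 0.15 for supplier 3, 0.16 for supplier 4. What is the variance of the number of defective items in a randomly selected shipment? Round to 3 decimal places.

Per component, 1: μ=0.724138, E[X²]=1.77289; 2: μ=0.960784, E[X²]=2.807; 3: μ=1.32558, E[X²]=4.83991; 4: μ=7.4, E[X²]=56.684.
E[X] = 0.34·0.724138 + 0.35·0.960784 + 0.15·1.32558 + 0.16·7.4 = 1.96532.
E[X²] = 0.34·1.77289 + 0.35·2.807 + 0.15·4.83991 + 0.16·56.684 = 11.3807.
Var(X) = E[X²] − (E[X])² = 11.3807 − 3.86248 = 7.51818.

7.518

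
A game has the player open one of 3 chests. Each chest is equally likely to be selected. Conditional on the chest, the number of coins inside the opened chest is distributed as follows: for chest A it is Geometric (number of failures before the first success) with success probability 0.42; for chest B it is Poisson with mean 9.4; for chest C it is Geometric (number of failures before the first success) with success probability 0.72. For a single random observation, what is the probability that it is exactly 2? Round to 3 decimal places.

Conditional on each chest, P(X = 2): A: 0.141288; B: 0.00365475; C: 0.056448.
By total probability, P(X = 2) = 0.333333·0.141288 + 0.333333·0.00365475 + 0.333333·0.056448 = 0.0671302.

0.067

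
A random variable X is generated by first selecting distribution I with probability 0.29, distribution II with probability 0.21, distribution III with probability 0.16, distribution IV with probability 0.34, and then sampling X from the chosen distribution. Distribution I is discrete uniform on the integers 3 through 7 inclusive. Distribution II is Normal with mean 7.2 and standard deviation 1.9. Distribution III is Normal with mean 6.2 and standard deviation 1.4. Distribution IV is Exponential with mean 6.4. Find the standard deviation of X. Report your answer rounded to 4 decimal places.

4.0267

Per component, I: μ=5, E[X²]=27; II: μ=7.2, E[X²]=55.45; III: μ=6.2, E[X²]=40.4; IV: μ=6.4, E[X²]=81.92.
E[X] = 0.29·5 + 0.21·7.2 + 0.16·6.2 + 0.34·6.4 = 6.13.
E[X²] = 0.29·27 + 0.21·55.45 + 0.16·40.4 + 0.34·81.92 = 53.7913.
Var(X) = E[X²] − (E[X])² = 53.7913 − 37.5769 = 16.2144.
SD(X) = √16.2144 = 4.02671.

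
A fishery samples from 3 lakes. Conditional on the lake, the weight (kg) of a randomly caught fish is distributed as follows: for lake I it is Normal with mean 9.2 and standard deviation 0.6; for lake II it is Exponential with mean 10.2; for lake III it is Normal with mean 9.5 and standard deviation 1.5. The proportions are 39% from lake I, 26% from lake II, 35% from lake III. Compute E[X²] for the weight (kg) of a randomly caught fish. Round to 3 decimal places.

119.626

For each component E[X²] = Var + (mean)², giving I: 85; II: 208.08; III: 92.5.
Overall E[X²] = 0.39·85 + 0.26·208.08 + 0.35·92.5 = 119.626.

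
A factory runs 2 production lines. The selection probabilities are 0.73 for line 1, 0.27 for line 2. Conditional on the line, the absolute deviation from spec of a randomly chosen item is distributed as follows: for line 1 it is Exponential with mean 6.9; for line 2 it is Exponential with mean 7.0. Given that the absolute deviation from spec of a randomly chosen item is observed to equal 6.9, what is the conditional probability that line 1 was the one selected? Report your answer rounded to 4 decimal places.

0.7300

Likelihoods f(6.9 | ·): 1: 0.0533159; 2: 0.0533104.
Posterior ∝ prior × likelihood. Numerator for 1: 0.73·0.0533159 = 0.0389206.
Normalizing constant: 0.73·0.0533159 + 0.27·0.0533104 = 0.0533144.
P(1 | observation) = 0.0389206 / 0.0533144 = 0.73002.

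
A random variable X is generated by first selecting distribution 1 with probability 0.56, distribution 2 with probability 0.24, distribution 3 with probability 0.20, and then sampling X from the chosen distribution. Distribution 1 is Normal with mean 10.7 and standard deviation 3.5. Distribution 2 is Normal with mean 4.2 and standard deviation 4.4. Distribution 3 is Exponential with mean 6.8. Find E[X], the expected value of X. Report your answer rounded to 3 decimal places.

Component means — 1: 10.7; 2: 4.2; 3: 6.8.
E[X] = 0.56·10.7 + 0.24·4.2 + 0.2·6.8 = 8.36.

8.360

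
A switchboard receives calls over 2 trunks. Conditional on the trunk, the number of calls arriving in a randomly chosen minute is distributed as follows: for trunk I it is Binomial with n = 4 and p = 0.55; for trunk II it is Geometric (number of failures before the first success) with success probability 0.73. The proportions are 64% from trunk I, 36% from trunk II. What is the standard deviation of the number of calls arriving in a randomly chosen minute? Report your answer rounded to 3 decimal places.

1.260

Per component, I: μ=2.2, E[X²]=5.83; II: μ=0.369863, E[X²]=0.64346.
E[X] = 0.64·2.2 + 0.36·0.369863 = 1.54115.
E[X²] = 0.64·5.83 + 0.36·0.64346 = 3.96285.
Var(X) = E[X²] − (E[X])² = 3.96285 − 2.37515 = 1.5877.
SD(X) = √1.5877 = 1.26004.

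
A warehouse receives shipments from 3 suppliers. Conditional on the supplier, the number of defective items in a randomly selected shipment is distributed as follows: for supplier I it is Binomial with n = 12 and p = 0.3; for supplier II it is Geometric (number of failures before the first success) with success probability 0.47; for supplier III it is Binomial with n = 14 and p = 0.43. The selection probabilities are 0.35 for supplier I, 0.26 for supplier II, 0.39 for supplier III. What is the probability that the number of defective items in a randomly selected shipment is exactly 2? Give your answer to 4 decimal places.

Conditional on each supplier, P(X = 2): I: 0.16779; II: 0.132023; III: 0.0197914.
By total probability, P(X = 2) = 0.35·0.16779 + 0.26·0.132023 + 0.39·0.0197914 = 0.100771.

0.1008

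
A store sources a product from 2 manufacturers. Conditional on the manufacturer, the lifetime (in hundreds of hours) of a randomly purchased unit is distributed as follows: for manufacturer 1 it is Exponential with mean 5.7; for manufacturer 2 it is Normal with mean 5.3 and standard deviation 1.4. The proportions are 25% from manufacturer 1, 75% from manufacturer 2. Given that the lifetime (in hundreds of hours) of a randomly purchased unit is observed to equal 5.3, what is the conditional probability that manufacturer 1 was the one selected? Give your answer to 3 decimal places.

Likelihoods f(5.3 | ·): 1: 0.0692321; 2: 0.284959.
Posterior ∝ prior × likelihood. Numerator for 1: 0.25·0.0692321 = 0.017308.
Normalizing constant: 0.25·0.0692321 + 0.75·0.284959 = 0.231027.
P(1 | observation) = 0.017308 / 0.231027 = 0.0749177.

0.075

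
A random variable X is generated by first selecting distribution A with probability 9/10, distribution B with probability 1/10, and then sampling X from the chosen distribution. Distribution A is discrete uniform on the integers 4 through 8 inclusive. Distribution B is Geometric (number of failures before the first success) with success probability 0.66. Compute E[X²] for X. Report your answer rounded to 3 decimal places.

For each component E[X²] = Var + (mean)², giving A: 38; B: 1.04591.
Overall E[X²] = 0.9·38 + 0.1·1.04591 = 34.3046.

34.305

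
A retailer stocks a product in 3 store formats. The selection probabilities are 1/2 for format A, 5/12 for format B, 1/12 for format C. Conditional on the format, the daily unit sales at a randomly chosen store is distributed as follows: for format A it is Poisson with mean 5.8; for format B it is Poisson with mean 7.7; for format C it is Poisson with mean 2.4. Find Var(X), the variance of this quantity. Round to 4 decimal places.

Per component, A: μ=5.8, E[X²]=39.44; B: μ=7.7, E[X²]=66.99; C: μ=2.4, E[X²]=8.16.
E[X] = 0.5·5.8 + 0.416667·7.7 + 0.0833333·2.4 = 6.30833.
E[X²] = 0.5·39.44 + 0.416667·66.99 + 0.0833333·8.16 = 48.3125.
Var(X) = E[X²] − (E[X])² = 48.3125 − 39.7951 = 8.51743.

8.5174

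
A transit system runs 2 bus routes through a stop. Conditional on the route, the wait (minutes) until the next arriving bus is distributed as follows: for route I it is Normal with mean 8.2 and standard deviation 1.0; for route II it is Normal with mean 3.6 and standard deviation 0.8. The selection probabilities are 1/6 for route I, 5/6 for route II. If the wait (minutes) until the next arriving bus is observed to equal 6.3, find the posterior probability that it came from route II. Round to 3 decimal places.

Likelihoods f(6.3 | ·): I: 0.0656158; II: 0.0016764.
Posterior ∝ prior × likelihood. Numerator for II: 0.833333·0.0016764 = 0.001397.
Normalizing constant: 0.166667·0.0656158 + 0.833333·0.0016764 = 0.012333.
P(II | observation) = 0.001397 / 0.012333 = 0.113274.

0.113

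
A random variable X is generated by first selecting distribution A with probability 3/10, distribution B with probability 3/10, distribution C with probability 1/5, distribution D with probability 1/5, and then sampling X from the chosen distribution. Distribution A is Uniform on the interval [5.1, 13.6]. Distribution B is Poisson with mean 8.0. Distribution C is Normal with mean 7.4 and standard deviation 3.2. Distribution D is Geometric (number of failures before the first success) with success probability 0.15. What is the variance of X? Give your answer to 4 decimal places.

Per component, A: μ=9.35, E[X²]=93.4433; B: μ=8, E[X²]=72; C: μ=7.4, E[X²]=65; D: μ=5.66667, E[X²]=69.8889.
E[X] = 0.3·9.35 + 0.3·8 + 0.2·7.4 + 0.2·5.66667 = 7.81833.
E[X²] = 0.3·93.4433 + 0.3·72 + 0.2·65 + 0.2·69.8889 = 76.6108.
Var(X) = E[X²] − (E[X])² = 76.6108 − 61.1263 = 15.4844.

15.4844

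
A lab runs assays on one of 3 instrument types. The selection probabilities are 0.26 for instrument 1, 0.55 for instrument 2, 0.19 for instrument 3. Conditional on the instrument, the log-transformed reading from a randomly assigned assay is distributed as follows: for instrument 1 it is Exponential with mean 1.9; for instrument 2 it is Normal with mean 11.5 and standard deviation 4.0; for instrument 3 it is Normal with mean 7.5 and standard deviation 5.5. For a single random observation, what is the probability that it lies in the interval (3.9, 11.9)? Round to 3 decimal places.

0.415

Conditional on each instrument, P(3.9 < X < 11.9): 1: 0.126491; 2: 0.511111; 3: 0.531764.
By total probability, P(3.9 < X < 11.9) = 0.26·0.126491 + 0.55·0.511111 + 0.19·0.531764 = 0.415034.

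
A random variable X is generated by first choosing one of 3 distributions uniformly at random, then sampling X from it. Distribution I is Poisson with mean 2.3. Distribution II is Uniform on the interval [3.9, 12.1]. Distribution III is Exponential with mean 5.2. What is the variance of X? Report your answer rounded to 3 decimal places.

Per component, I: μ=2.3, E[X²]=7.59; II: μ=8, E[X²]=69.6033; III: μ=5.2, E[X²]=54.08.
E[X] = 0.333333·2.3 + 0.333333·8 + 0.333333·5.2 = 5.16667.
E[X²] = 0.333333·7.59 + 0.333333·69.6033 + 0.333333·54.08 = 43.7578.
Var(X) = E[X²] − (E[X])² = 43.7578 − 26.6944 = 17.0633.

17.063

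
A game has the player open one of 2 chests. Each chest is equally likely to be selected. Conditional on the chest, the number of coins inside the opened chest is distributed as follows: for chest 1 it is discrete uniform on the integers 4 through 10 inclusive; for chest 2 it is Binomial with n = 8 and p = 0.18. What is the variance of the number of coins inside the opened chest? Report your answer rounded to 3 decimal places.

Per component, 1: μ=7, E[X²]=53; 2: μ=1.44, E[X²]=3.2544.
E[X] = 0.5·7 + 0.5·1.44 = 4.22.
E[X²] = 0.5·53 + 0.5·3.2544 = 28.1272.
Var(X) = E[X²] − (E[X])² = 28.1272 − 17.8084 = 10.3188.

10.319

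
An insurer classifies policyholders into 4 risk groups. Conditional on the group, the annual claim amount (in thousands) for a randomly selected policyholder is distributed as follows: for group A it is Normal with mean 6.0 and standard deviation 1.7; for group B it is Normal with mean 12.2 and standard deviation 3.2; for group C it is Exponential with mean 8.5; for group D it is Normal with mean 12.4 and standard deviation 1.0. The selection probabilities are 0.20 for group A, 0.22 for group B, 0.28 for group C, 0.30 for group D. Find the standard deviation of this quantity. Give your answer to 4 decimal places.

5.4757

Per component, A: μ=6, E[X²]=38.89; B: μ=12.2, E[X²]=159.08; C: μ=8.5, E[X²]=144.5; D: μ=12.4, E[X²]=154.76.
E[X] = 0.2·6 + 0.22·12.2 + 0.28·8.5 + 0.3·12.4 = 9.984.
E[X²] = 0.2·38.89 + 0.22·159.08 + 0.28·144.5 + 0.3·154.76 = 129.664.
Var(X) = E[X²] − (E[X])² = 129.664 − 99.6803 = 29.9833.
SD(X) = √29.9833 = 5.4757.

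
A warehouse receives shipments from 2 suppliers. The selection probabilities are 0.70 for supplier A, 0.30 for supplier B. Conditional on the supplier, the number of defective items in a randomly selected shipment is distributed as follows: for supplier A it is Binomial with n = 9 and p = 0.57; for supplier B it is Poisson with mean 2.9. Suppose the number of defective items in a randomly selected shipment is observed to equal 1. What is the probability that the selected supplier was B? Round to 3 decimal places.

Likelihoods P(X=1 | ·): A: 0.00599605; B: 0.159567.
Posterior ∝ prior × likelihood. Numerator for B: 0.3·0.159567 = 0.0478702.
Normalizing constant: 0.7·0.00599605 + 0.3·0.159567 = 0.0520674.
P(B | observation) = 0.0478702 / 0.0520674 = 0.919389.

0.919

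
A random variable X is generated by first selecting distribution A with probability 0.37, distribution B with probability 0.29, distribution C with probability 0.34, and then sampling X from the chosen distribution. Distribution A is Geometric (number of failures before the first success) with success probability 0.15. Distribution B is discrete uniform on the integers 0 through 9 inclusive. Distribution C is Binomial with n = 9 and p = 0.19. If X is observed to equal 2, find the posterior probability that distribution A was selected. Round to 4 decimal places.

0.2356

Likelihoods P(X=2 | ·): A: 0.108375; B: 0.1; C: 0.297307.
Posterior ∝ prior × likelihood. Numerator for A: 0.37·0.108375 = 0.0400987.
Normalizing constant: 0.37·0.108375 + 0.29·0.1 + 0.34·0.297307 = 0.170183.
P(A | observation) = 0.0400987 / 0.170183 = 0.235621.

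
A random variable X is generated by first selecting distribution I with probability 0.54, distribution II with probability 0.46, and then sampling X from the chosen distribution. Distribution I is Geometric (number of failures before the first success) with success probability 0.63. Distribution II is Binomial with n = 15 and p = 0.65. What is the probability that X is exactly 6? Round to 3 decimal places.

0.015

Conditional on each component, P(X = 6): I: 0.00161641; II: 0.0297507.
By total probability, P(X = 6) = 0.54·0.00161641 + 0.46·0.0297507 = 0.0145582.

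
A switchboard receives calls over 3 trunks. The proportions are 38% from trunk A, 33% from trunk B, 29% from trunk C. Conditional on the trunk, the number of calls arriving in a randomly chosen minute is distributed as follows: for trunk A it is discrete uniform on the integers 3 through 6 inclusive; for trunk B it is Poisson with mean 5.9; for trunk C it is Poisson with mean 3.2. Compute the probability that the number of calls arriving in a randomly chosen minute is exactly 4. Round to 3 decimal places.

0.192

Conditional on each trunk, P(X = 4): A: 0.25; B: 0.138312; C: 0.178093.
By total probability, P(X = 4) = 0.38·0.25 + 0.33·0.138312 + 0.29·0.178093 = 0.19229.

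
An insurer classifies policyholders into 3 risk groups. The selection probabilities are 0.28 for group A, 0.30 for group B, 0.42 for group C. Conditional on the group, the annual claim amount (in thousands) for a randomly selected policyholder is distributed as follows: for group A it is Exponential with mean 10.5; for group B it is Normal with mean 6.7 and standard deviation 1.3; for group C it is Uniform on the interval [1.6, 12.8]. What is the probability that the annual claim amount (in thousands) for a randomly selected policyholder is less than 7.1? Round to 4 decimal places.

0.5301

Conditional on each group, P(X < 7.1): A: 0.491449; B: 0.620842; C: 0.491071.
By total probability, P(X < 7.1) = 0.28·0.491449 + 0.3·0.620842 + 0.42·0.491071 = 0.530108.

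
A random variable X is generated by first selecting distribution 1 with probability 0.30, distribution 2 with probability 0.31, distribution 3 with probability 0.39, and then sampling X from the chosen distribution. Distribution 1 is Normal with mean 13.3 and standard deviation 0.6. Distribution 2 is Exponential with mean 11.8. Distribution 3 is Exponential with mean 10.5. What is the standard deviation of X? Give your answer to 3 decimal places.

Per component, 1: μ=13.3, E[X²]=177.25; 2: μ=11.8, E[X²]=278.48; 3: μ=10.5, E[X²]=220.5.
E[X] = 0.3·13.3 + 0.31·11.8 + 0.39·10.5 = 11.743.
E[X²] = 0.3·177.25 + 0.31·278.48 + 0.39·220.5 = 225.499.
Var(X) = E[X²] − (E[X])² = 225.499 − 137.898 = 87.6008.
SD(X) = √87.6008 = 9.35953.

9.360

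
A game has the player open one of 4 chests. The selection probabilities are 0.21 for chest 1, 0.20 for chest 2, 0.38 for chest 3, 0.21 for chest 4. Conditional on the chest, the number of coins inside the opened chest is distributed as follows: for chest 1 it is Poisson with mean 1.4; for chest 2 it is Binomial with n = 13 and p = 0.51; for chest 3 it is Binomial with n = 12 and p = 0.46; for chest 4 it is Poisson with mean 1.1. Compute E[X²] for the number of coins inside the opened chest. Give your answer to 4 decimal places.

For each component E[X²] = Var + (mean)², giving 1: 3.36; 2: 47.2056; 3: 33.4512; 4: 2.31.
Overall E[X²] = 0.21·3.36 + 0.2·47.2056 + 0.38·33.4512 + 0.21·2.31 = 23.3433.

23.3433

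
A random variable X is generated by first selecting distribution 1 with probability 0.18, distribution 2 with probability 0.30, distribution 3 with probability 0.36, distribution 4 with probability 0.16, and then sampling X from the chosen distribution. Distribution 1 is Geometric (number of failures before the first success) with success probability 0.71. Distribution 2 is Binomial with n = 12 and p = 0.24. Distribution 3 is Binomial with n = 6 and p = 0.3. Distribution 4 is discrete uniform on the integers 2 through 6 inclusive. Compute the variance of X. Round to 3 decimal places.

2.826

Per component, 1: μ=0.408451, E[X²]=0.742115; 2: μ=2.88, E[X²]=10.4832; 3: μ=1.8, E[X²]=4.5; 4: μ=4, E[X²]=18.
E[X] = 0.18·0.408451 + 0.3·2.88 + 0.36·1.8 + 0.16·4 = 2.22552.
E[X²] = 0.18·0.742115 + 0.3·10.4832 + 0.36·4.5 + 0.16·18 = 7.77854.
Var(X) = E[X²] − (E[X])² = 7.77854 − 4.95294 = 2.8256.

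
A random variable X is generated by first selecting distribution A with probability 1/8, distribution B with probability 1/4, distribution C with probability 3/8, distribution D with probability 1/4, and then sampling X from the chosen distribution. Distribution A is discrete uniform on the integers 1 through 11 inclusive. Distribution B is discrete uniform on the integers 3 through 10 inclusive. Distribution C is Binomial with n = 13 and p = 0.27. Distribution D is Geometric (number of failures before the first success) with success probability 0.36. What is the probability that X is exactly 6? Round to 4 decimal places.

0.0763

Conditional on each component, P(X = 6): A: 0.0909091; B: 0.125; C: 0.0734446; D: 0.024739.
By total probability, P(X = 6) = 0.125·0.0909091 + 0.25·0.125 + 0.375·0.0734446 + 0.25·0.024739 = 0.0763401.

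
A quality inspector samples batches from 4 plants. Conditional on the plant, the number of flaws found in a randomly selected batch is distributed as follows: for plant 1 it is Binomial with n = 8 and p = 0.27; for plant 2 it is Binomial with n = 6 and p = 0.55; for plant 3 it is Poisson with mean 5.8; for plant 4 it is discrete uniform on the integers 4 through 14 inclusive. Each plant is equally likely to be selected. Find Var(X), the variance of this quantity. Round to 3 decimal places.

11.610

Per component, 1: μ=2.16, E[X²]=6.2424; 2: μ=3.3, E[X²]=12.375; 3: μ=5.8, E[X²]=39.44; 4: μ=9, E[X²]=91.
E[X] = 0.25·2.16 + 0.25·3.3 + 0.25·5.8 + 0.25·9 = 5.065.
E[X²] = 0.25·6.2424 + 0.25·12.375 + 0.25·39.44 + 0.25·91 = 37.2644.
Var(X) = E[X²] − (E[X])² = 37.2644 − 25.6542 = 11.6101.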